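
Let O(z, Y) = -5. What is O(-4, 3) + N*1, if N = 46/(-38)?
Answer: -118/19 ≈ -6.2105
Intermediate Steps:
N = -23/19 (N = 46*(-1/38) = -23/19 ≈ -1.2105)
O(-4, 3) + N*1 = -5 - 23/19*1 = -5 - 23/19 = -118/19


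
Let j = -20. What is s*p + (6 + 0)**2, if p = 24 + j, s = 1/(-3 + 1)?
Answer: 34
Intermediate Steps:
s = -1/2 (s = 1/(-2) = -1/2 ≈ -0.50000)
p = 4 (p = 24 - 20 = 4)
s*p + (6 + 0)**2 = -1/2*4 + (6 + 0)**2 = -2 + 6**2 = -2 + 36 = 34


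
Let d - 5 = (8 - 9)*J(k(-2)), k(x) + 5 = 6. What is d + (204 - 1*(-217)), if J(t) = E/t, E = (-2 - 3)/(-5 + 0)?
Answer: 425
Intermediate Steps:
k(x) = 1 (k(x) = -5 + 6 = 1)
E = 1 (E = -5/(-5) = -5*(-1/5) = 1)
J(t) = 1/t
d = 4 (d = 5 + (8 - 9)/1 = 5 - 1*1 = 5 - 1 = 4)
d + (204 - 1*(-217)) = 4 + (204 - 1*(-217)) = 4 + (204 + 217) = 4 + 421 = 425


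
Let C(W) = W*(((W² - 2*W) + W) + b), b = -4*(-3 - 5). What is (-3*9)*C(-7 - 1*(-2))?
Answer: 8370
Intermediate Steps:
b = 32 (b = -4*(-8) = 32)
C(W) = W*(32 + W² - W) (C(W) = W*(((W² - 2*W) + W) + 32) = W*((W² - W) + 32) = W*(32 + W² - W))
(-3*9)*C(-7 - 1*(-2)) = (-3*9)*((-7 - 1*(-2))*(32 + (-7 - 1*(-2))² - (-7 - 1*(-2)))) = -27*(-7 + 2)*(32 + (-7 + 2)² - (-7 + 2)) = -(-135)*(32 + (-5)² - 1*(-5)) = -(-135)*(32 + 25 + 5) = -(-135)*62 = -27*(-310) = 8370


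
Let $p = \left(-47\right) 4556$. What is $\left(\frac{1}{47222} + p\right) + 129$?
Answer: $- \frac{10105649665}{47222} \approx -2.14 \cdot 10^{5}$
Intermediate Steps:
$p = -214132$
$\left(\frac{1}{47222} + p\right) + 129 = \left(\frac{1}{47222} - 214132\right) + 129 = - \frac{10111741303}{47222} + 129 = - \frac{10105649665}{47222}$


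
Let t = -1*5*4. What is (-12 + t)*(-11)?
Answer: 352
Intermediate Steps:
t = -20 (t = -5*4 = -20)
(-12 + t)*(-11) = (-12 - 20)*(-11) = -32*(-11) = 352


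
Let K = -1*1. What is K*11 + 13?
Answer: 2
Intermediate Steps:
K = -1
K*11 + 13 = -1*11 + 13 = -11 + 13 = 2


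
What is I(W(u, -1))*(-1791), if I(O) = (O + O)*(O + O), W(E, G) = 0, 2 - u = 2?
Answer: 0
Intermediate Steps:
u = 0 (u = 2 - 1*2 = 2 - 2 = 0)
I(O) = 4*O² (I(O) = (2*O)*(2*O) = 4*O²)
I(W(u, -1))*(-1791) = (4*0²)*(-1791) = (4*0)*(-1791) = 0*(-1791) = 0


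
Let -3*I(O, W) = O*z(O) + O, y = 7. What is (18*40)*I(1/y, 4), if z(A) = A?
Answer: -1920/49 ≈ -39.184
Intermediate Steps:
I(O, W) = -O/3 - O**2/3 (I(O, W) = -(O*O + O)/3 = -(O**2 + O)/3 = -(O + O**2)/3 = -O/3 - O**2/3)
(18*40)*I(1/y, 4) = (18*40)*(-1/3*(1 + 1/7)/7) = 720*(-1/3*1/7*(1 + 1/7)) = 720*(-1/3*1/7*8/7) = 720*(-8/147) = -1920/49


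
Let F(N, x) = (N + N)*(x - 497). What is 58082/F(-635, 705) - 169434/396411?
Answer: -11297004857/17452654960 ≈ -0.64729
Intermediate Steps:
F(N, x) = 2*N*(-497 + x) (F(N, x) = (2*N)*(-497 + x) = 2*N*(-497 + x))
58082/F(-635, 705) - 169434/396411 = 58082/((2*(-635)*(-497 + 705))) - 169434/396411 = 58082/((2*(-635)*208)) - 169434*1/396411 = 58082/(-264160) - 56478/132137 = 58082*(-1/264160) - 56478/132137 = -29041/132080 - 56478/132137 = -11297004857/17452654960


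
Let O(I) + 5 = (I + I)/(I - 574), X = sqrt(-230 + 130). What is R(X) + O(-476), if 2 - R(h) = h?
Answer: -157/75 - 10*I ≈ -2.0933 - 10.0*I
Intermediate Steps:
X = 10*I (X = sqrt(-100) = 10*I ≈ 10.0*I)
R(h) = 2 - h
O(I) = -5 + 2*I/(-574 + I) (O(I) = -5 + (I + I)/(I - 574) = -5 + (2*I)/(-574 + I) = -5 + 2*I/(-574 + I))
R(X) + O(-476) = (2 - 10*I) + (2870 - 3*(-476))/(-574 - 476) = (2 - 10*I) + (2870 + 1428)/(-1050) = (2 - 10*I) - 1/1050*4298 = (2 - 10*I) - 307/75 = -157/75 - 10*I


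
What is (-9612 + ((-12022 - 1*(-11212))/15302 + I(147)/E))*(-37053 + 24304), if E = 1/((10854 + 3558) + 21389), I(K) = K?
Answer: -512404435634520/7651 ≈ -6.6972e+10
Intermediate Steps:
E = 1/35801 (E = 1/(14412 + 21389) = 1/35801 ≈ 2.7932e-5)
(-9612 + ((-12022 - 1*(-11212))/15302 + I(147)/E))*(-37053 + 24304) = (-9612 + ((-12022 - 1*(-11212))/15302 + 147/(1/35801)))*(-37053 + 24304) = (-9612 + ((-12022 + 11212)*(1/15302) + 147*35801))*(-12749) = (-9612 + (-810*1/15302 + 5262747))*(-12749) = (-9612 + (-405/7651 + 5262747))*(-12749) = (-9612 + 40265276892/7651)*(-12749) = (40191735480/7651)*(-12749) = -512404435634520/7651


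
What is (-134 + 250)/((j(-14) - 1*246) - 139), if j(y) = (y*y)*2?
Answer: 116/7 ≈ 16.571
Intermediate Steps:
j(y) = 2*y**2 (j(y) = y**2*2 = 2*y**2)
(-134 + 250)/((j(-14) - 1*246) - 139) = (-134 + 250)/((2*(-14)**2 - 1*246) - 139) = 116/((2*196 - 246) - 139) = 116/((392 - 246) - 139) = 116/(146 - 139) = 116/7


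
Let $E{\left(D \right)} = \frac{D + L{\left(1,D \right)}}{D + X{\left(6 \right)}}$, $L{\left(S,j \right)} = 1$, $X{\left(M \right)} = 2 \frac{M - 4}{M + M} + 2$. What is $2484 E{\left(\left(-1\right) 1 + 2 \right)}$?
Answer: $\frac{7452}{5} \approx 1490.4$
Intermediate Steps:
$X{\left(M \right)} = 2 + \frac{-4 + M}{M}$ ($X{\left(M \right)} = 2 \frac{-4 + M}{2 M} + 2 = \frac{-4 + M}{M} + 2 = 2 + \frac{-4 + M}{M}$)
$E{\left(D \right)} = \frac{1 + D}{\frac{7}{3} + D}$ ($E{\left(D \right)} = \frac{D + 1}{D + \left(3 - \frac{4}{6}\right)} = \frac{1 + D}{D + \left(3 - \frac{2}{3}\right)} = \frac{1 + D}{D + \frac{7}{3}} = \frac{1 + D}{\frac{7}{3} + D}$)
$2484 E{\left(\left(-1\right) 1 + 2 \right)} = 2484 \frac{3 \left(1 + \left(\left(-1\right) 1 + 2\right)\right)}{7 + 3 \left(\left(-1\right) 1 + 2\right)} = 2484 \frac{3 \left(1 + \left(-1 + 2\right)\right)}{7 + 3 \left(-1 + 2\right)} = 2484 \frac{3 \left(1 + 1\right)}{7 + 3 \cdot 1} = 2484 \cdot 3 \frac{1}{7 + 3} \cdot 2 = 2484 \cdot 3 \cdot \frac{1}{10} \cdot 2 = 2484 \cdot \frac{3}{5} = \frac{7452}{5}$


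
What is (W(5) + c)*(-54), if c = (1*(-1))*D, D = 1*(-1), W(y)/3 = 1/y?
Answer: -432/5 ≈ -86.400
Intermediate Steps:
W(y) = 3/y
D = -1
c = 1 (c = (1*(-1))*(-1) = -1*(-1) = 1)
(W(5) + c)*(-54) = (3/5 + 1)*(-54) = (3*(⅕) + 1)*(-54) = (⅗ + 1)*(-54) = (8/5)*(-54) = -432/5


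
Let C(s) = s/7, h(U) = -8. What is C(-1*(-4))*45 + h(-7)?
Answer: 124/7 ≈ 17.714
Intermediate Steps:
C(s) = s/7 (C(s) = s*(⅐) = s/7)
C(-1*(-4))*45 + h(-7) = ((-1*(-4))/7)*45 - 8 = ((⅐)*4)*45 - 8 = (4/7)*45 - 8 = 180/7 - 8 = 124/7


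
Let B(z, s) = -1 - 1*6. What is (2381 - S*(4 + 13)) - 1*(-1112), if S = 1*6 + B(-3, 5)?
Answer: 3510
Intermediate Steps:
B(z, s) = -7 (B(z, s) = -1 - 6 = -7)
S = -1 (S = 1*6 - 7 = 6 - 7 = -1)
(2381 - S*(4 + 13)) - 1*(-1112) = (2381 - (-1)*(4 + 13)) - 1*(-1112) = (2381 - (-1)*17) + 1112 = (2381 - 1*(-17)) + 1112 = (2381 + 17) + 1112 = 2398 + 1112 = 3510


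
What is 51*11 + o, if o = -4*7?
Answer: 533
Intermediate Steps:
o = -28
51*11 + o = 51*11 - 28 = 561 - 28 = 533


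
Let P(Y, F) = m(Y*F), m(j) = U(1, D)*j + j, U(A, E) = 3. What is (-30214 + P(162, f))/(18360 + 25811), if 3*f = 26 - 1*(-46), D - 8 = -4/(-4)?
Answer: -14662/44171 ≈ -0.33194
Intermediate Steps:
D = 9 (D = 8 - 4/(-4) = 8 - 4*(-¼) = 8 + 1 = 9)
m(j) = 4*j (m(j) = 3*j + j = 4*j)
f = 24 (f = (26 - 1*(-46))/3 = (26 + 46)/3 = (⅓)*72 = 24)
P(Y, F) = 4*F*Y (P(Y, F) = 4*(Y*F) = 4*(F*Y) = 4*F*Y)
(-30214 + P(162, f))/(18360 + 25811) = (-30214 + 4*24*162)/(18360 + 25811) = (-30214 + 15552)/44171 = -14662*1/44171 = -14662/44171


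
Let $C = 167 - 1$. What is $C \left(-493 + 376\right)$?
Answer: $-19422$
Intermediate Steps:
$C = 166$ ($C = 167 - 1 = 166$)
$C \left(-493 + 376\right) = 166 \left(-493 + 376\right) = 166 \left(-117\right) = -19422$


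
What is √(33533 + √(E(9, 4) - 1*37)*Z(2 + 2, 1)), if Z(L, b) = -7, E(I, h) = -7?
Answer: √(33533 - 14*I*√11) ≈ 183.12 - 0.127*I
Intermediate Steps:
√(33533 + √(E(9, 4) - 1*37)*Z(2 + 2, 1)) = √(33533 + √(-7 - 1*37)*(-7)) = √(33533 + √(-7 - 37)*(-7)) = √(33533 + √(-44)*(-7)) = √(33533 + (2*I*√11)*(-7)) = √(33533 - 14*I*√11)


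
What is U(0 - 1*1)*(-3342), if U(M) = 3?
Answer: -10026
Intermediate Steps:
U(0 - 1*1)*(-3342) = 3*(-3342) = -10026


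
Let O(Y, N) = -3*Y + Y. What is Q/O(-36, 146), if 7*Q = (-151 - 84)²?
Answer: 55225/504 ≈ 109.57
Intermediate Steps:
O(Y, N) = -2*Y
Q = 55225/7 (Q = (-151 - 84)²/7 = (⅐)*(-235)² = (⅐)*55225 = 55225/7 ≈ 7889.3)
Q/O(-36, 146) = 55225/(7*((-2*(-36)))) = (55225/7)/72 = (55225/7)*(1/72) = 55225/504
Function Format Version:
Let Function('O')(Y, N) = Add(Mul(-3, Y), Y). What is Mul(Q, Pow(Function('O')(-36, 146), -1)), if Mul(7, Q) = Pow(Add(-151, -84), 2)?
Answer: Rational(55225, 504) ≈ 109.57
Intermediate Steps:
Function('O')(Y, N) = Mul(-2, Y)
Q = Rational(55225, 7) (Q = Mul(Rational(1, 7), Pow(Add(-151, -84), 2)) = Mul(Rational(1, 7), Pow(-235, 2)) = Mul(Rational(1, 7), 55225) = Rational(55225, 7) ≈ 7889.3)
Mul(Q, Pow(Function('O')(-36, 146), -1)) = Mul(Rational(55225, 7), Pow(Mul(-2, -36), -1)) = Mul(Rational(55225, 7), Pow(72, -1)) = Mul(Rational(55225, 7), Rational(1, 72)) = Rational(55225, 504)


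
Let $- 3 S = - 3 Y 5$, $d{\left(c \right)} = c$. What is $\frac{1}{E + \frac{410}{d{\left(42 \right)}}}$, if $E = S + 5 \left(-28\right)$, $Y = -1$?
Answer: $- \frac{21}{2840} \approx -0.0073944$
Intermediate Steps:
$S = -5$ ($S = - \frac{\left(-3\right) \left(-1\right) 5}{3} = - \frac{3 \cdot 5}{3} = \left(- \frac{1}{3}\right) 15 = -5$)
$E = -145$ ($E = -5 + 5 \left(-28\right) = -5 - 140 = -145$)
$\frac{1}{E + \frac{410}{d{\left(42 \right)}}} = \frac{1}{-145 + \frac{410}{42}} = \frac{1}{-145 + 410 \cdot \frac{1}{42}} = \frac{1}{-145 + \frac{205}{21}} = \frac{1}{- \frac{2840}{21}} = - \frac{21}{2840}$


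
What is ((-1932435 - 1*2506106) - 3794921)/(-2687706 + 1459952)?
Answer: 4116731/613877 ≈ 6.7061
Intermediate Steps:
((-1932435 - 1*2506106) - 3794921)/(-2687706 + 1459952) = ((-1932435 - 2506106) - 3794921)/(-1227754) = (-4438541 - 3794921)*(-1/1227754) = -8233462*(-1/1227754) = 4116731/613877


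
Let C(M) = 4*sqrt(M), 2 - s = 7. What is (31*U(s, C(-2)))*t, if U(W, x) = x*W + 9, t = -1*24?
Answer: -6696 + 14880*I*sqrt(2) ≈ -6696.0 + 21044.0*I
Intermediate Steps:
s = -5 (s = 2 - 1*7 = 2 - 7 = -5)
t = -24
U(W, x) = 9 + W*x (U(W, x) = W*x + 9 = 9 + W*x)
(31*U(s, C(-2)))*t = (31*(9 - 20*sqrt(-2)))*(-24) = (31*(9 - 20*I*sqrt(2)))*(-24) = (279 - 620*I*sqrt(2))*(-24) = -6696 + 14880*I*sqrt(2)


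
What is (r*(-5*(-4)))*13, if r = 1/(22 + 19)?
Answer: 260/41 ≈ 6.3415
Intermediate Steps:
r = 1/41 ≈ 0.024390
(r*(-5*(-4)))*13 = ((-5*(-4))/41)*13 = ((1/41)*20)*13 = (20/41)*13 = 260/41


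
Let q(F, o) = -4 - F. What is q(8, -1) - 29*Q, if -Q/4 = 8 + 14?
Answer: 2540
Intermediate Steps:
Q = -88 (Q = -4*(8 + 14) = -4*22 = -88)
q(8, -1) - 29*Q = (-4 - 1*8) - 29*(-88) = (-4 - 8) + 2552 = -12 + 2552 = 2540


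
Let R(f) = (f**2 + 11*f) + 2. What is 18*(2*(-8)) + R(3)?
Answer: -244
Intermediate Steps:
R(f) = 2 + f**2 + 11*f
18*(2*(-8)) + R(3) = 18*(2*(-8)) + (2 + 3**2 + 11*3) = 18*(-16) + (2 + 9 + 33) = -288 + 44 = -244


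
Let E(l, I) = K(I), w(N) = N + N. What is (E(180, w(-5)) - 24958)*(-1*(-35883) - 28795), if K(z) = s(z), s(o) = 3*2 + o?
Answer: -176930656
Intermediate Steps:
s(o) = 6 + o
K(z) = 6 + z
w(N) = 2*N
E(l, I) = 6 + I
(E(180, w(-5)) - 24958)*(-1*(-35883) - 28795) = ((6 + 2*(-5)) - 24958)*(-1*(-35883) - 28795) = ((6 - 10) - 24958)*(35883 - 28795) = (-4 - 24958)*7088 = -24962*7088 = -176930656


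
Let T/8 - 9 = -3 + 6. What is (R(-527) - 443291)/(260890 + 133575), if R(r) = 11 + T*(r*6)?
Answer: -746832/394465 ≈ -1.8933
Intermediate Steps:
T = 96 (T = 72 + 8*(-3 + 6) = 72 + 8*3 = 72 + 24 = 96)
R(r) = 11 + 576*r (R(r) = 11 + 96*(r*6) = 11 + 96*(6*r) = 11 + 576*r)
(R(-527) - 443291)/(260890 + 133575) = ((11 + 576*(-527)) - 443291)/(260890 + 133575) = ((11 - 303552) - 443291)/394465 = (-303541 - 443291)*(1/394465) = -746832*1/394465 = -746832/394465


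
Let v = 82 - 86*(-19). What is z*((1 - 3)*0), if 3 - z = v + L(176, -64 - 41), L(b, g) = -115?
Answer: 0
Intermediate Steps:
v = 1716 (v = 82 + 1634 = 1716)
z = -1598 (z = 3 - (1716 - 115) = 3 - 1*1601 = 3 - 1601 = -1598)
z*((1 - 3)*0) = -1598*(1 - 3)*0 = -(-3196)*0 = -1598*0 = 0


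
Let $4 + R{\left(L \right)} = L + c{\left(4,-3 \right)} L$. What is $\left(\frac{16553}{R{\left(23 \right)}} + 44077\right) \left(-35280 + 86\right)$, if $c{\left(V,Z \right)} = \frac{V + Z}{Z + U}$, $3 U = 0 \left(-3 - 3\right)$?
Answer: $- \frac{27245030369}{17} \approx -1.6026 \cdot 10^{9}$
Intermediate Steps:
$U = 0$ ($U = \frac{0 \left(-3 - 3\right)}{3} = \frac{0 \left(-6\right)}{3} = \frac{1}{3} \cdot 0 = 0$)
$c{\left(V,Z \right)} = \frac{V + Z}{Z}$ ($c{\left(V,Z \right)} = \frac{V + Z}{Z + 0} = \frac{V + Z}{Z}$)
$R{\left(L \right)} = -4 + \frac{2 L}{3}$ ($R{\left(L \right)} = -4 + \left(L + \frac{4 - 3}{-3} L\right) = -4 + \left(L + \left(- \frac{1}{3}\right) 1 L\right) = -4 + \left(L - \frac{L}{3}\right) = -4 + \frac{2 L}{3}$)
$\left(\frac{16553}{R{\left(23 \right)}} + 44077\right) \left(-35280 + 86\right) = \left(\frac{16553}{-4 + \frac{2}{3} \cdot 23} + 44077\right) \left(-35280 + 86\right) = \left(\frac{16553}{-4 + \frac{46}{3}} + 44077\right) \left(-35194\right) = \left(\frac{16553}{\frac{34}{3}} + 44077\right) \left(-35194\right) = \left(16553 \cdot \frac{3}{34} + 44077\right) \left(-35194\right) = \left(\frac{49659}{34} + 44077\right) \left(-35194\right) = \frac{1548277}{34} \left(-35194\right) = - \frac{27245030369}{17}$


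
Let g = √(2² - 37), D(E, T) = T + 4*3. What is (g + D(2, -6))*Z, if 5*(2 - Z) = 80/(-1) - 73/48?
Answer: 4393/40 + 4393*I*√33/240 ≈ 109.82 + 105.15*I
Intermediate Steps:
D(E, T) = 12 + T (D(E, T) = T + 12 = 12 + T)
g = I*√33 (g = √(4 - 37) = √(-33) = I*√33 ≈ 5.7446*I)
Z = 4393/240 (Z = 2 - (80/(-1) - 73/48)/5 = 2 - (80*(-1) - 73*1/48)/5 = 2 - (-80 - 73/48)/5 = 2 - ⅕*(-3913/48) = 2 + 3913/240 = 4393/240 ≈ 18.304)
(g + D(2, -6))*Z = (I*√33 + (12 - 6))*(4393/240) = (I*√33 + 6)*(4393/240) = (6 + I*√33)*(4393/240) = 4393/40 + 4393*I*√33/240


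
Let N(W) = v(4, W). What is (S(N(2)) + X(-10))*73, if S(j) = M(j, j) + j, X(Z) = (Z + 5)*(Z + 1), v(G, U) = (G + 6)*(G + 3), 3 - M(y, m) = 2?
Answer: 8468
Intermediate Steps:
M(y, m) = 1 (M(y, m) = 3 - 1*2 = 3 - 2 = 1)
v(G, U) = (3 + G)*(6 + G) (v(G, U) = (6 + G)*(3 + G) = (3 + G)*(6 + G))
X(Z) = (1 + Z)*(5 + Z) (X(Z) = (5 + Z)*(1 + Z) = (1 + Z)*(5 + Z))
N(W) = 70 (N(W) = 18 + 4**2 + 9*4 = 18 + 16 + 36 = 70)
S(j) = 1 + j
(S(N(2)) + X(-10))*73 = ((1 + 70) + (5 + (-10)**2 + 6*(-10)))*73 = (71 + (5 + 100 - 60))*73 = (71 + 45)*73 = 116*73 = 8468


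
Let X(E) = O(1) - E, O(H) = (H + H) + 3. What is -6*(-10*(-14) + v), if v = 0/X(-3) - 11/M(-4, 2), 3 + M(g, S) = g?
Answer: -5946/7 ≈ -849.43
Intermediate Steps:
O(H) = 3 + 2*H (O(H) = 2*H + 3 = 3 + 2*H)
M(g, S) = -3 + g
X(E) = 5 - E (X(E) = (3 + 2*1) - E = (3 + 2) - E = 5 - E)
v = 11/7 (v = 0/(5 - 1*(-3)) - 11/(-3 - 4) = 0/(5 + 3) - 11/(-7) = 0/8 - 11*(-⅐) = 0*(⅛) + 11/7 = 0 + 11/7 = 11/7 ≈ 1.5714)
-6*(-10*(-14) + v) = -6*(-10*(-14) + 11/7) = -6*(140 + 11/7) = -6*991/7 = -5946/7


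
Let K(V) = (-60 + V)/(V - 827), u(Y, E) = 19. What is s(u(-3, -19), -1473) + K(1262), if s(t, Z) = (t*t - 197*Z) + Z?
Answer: 125746217/435 ≈ 2.8907e+5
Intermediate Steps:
s(t, Z) = t**2 - 196*Z (s(t, Z) = (t**2 - 197*Z) + Z = t**2 - 196*Z)
K(V) = (-60 + V)/(-827 + V)
s(u(-3, -19), -1473) + K(1262) = (19**2 - 196*(-1473)) + (-60 + 1262)/(-827 + 1262) = (361 + 288708) + 1202/435 = 289069 + (1/435)*1202 = 289069 + 1202/435 = 125746217/435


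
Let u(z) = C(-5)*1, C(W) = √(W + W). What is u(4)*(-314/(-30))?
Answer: 157*I*√10/15 ≈ 33.099*I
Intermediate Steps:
C(W) = √2*√W (C(W) = √(2*W) = √2*√W)
u(z) = I*√10 (u(z) = (√2*√(-5))*1 = (√2*(I*√5))*1 = (I*√10)*1 = I*√10)
u(4)*(-314/(-30)) = (I*√10)*(-314/(-30)) = (I*√10)*(-314*(-1/30)) = (I*√10)*(157/15) = 157*I*√10/15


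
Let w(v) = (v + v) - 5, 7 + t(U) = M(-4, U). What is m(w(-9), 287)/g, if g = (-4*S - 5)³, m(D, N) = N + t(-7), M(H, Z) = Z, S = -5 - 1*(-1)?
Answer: 273/1331 ≈ 0.20511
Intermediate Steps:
S = -4 (S = -5 + 1 = -4)
t(U) = -7 + U
w(v) = -5 + 2*v (w(v) = 2*v - 5 = -5 + 2*v)
m(D, N) = -14 + N (m(D, N) = N + (-7 - 7) = N - 14 = -14 + N)
g = 1331 (g = (-4*(-4) - 5)³ = (16 - 5)³ = 11³ = 1331)
m(w(-9), 287)/g = (-14 + 287)/1331 = 273*(1/1331) = 273/1331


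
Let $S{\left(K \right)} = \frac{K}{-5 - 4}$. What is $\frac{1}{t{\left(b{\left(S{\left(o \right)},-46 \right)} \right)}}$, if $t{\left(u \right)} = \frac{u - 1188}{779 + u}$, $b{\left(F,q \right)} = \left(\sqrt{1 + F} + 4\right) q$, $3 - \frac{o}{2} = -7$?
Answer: $- \frac{1830946}{4241183} + \frac{135723 i \sqrt{11}}{8482366} \approx -0.43171 + 0.053068 i$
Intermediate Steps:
$o = 20$ ($o = 6 - -14 = 6 + 14 = 20$)
$S{\left(K \right)} = - \frac{K}{9}$ ($S{\left(K \right)} = \frac{K}{-5 - 4} = \frac{K}{-9} = K \left(- \frac{1}{9}\right) = - \frac{K}{9}$)
$b{\left(F,q \right)} = q \left(4 + \sqrt{1 + F}\right)$ ($b{\left(F,q \right)} = \left(4 + \sqrt{1 + F}\right) q = q \left(4 + \sqrt{1 + F}\right)$)
$t{\left(u \right)} = \frac{-1188 + u}{779 + u}$
$\frac{1}{t{\left(b{\left(S{\left(o \right)},-46 \right)} \right)}} = \frac{1}{\frac{1}{779 - 46 \left(4 + \sqrt{1 - \frac{20}{9}}\right)} \left(-1188 - 46 \left(4 + \sqrt{1 - \frac{20}{9}}\right)\right)} = \frac{1}{\frac{1}{779 - 46 \left(4 + \sqrt{- \frac{11}{9}}\right)} \left(-1188 - 46 \left(4 + \sqrt{- \frac{11}{9}}\right)\right)} = \frac{1}{\frac{1}{779 - 46 \left(4 + \frac{i \sqrt{11}}{3}\right)} \left(-1188 - 46 \left(4 + \frac{i \sqrt{11}}{3}\right)\right)} = \frac{1}{\frac{1}{779 - \left(184 + \frac{46 i \sqrt{11}}{3}\right)} \left(-1188 - \left(184 + \frac{46 i \sqrt{11}}{3}\right)\right)} = \frac{1}{\frac{1}{595 - \frac{46 i \sqrt{11}}{3}} \left(-1372 - \frac{46 i \sqrt{11}}{3}\right)} = \frac{595 - \frac{46 i \sqrt{11}}{3}}{-1372 - \frac{46 i \sqrt{11}}{3}}$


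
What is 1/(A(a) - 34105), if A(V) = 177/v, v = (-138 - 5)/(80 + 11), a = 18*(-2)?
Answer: -11/376394 ≈ -2.9225e-5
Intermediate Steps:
a = -36
v = -11/7 (v = -143/91 = -143*1/91 = -11/7 ≈ -1.5714)
A(V) = -1239/11 (A(V) = 177/(-11/7) = 177*(-7/11) = -1239/11)
1/(A(a) - 34105) = 1/(-1239/11 - 34105) = 1/(-376394/11) = -11/376394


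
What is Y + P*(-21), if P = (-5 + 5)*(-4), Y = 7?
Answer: 7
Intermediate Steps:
P = 0 (P = 0*(-4) = 0)
Y + P*(-21) = 7 + 0*(-21) = 7 + 0 = 7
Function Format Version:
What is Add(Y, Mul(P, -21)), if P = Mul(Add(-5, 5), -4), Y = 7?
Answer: 7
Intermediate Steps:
P = 0 (P = Mul(0, -4) = 0)
Add(Y, Mul(P, -21)) = Add(7, Mul(0, -21)) = Add(7, 0) = 7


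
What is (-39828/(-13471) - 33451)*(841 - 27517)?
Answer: 632612344572/709 ≈ 8.9226e+8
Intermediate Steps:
(-39828/(-13471) - 33451)*(841 - 27517) = (-39828*(-1/13471) - 33451)*(-26676) = (39828/13471 - 33451)*(-26676) = -450578593/13471*(-26676) = 632612344572/709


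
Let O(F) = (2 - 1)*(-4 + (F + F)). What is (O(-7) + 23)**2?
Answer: 25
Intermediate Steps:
O(F) = -4 + 2*F (O(F) = 1*(-4 + 2*F) = -4 + 2*F)
(O(-7) + 23)**2 = ((-4 + 2*(-7)) + 23)**2 = ((-4 - 14) + 23)**2 = (-18 + 23)**2 = 5**2 = 25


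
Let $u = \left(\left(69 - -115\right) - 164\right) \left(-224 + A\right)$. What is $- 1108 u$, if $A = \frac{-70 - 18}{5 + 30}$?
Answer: $\frac{35136896}{7} \approx 5.0196 \cdot 10^{6}$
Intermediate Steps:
$A = - \frac{88}{35} \approx -2.5143$
$u = - \frac{31712}{7}$ ($u = \left(\left(69 - -115\right) - 164\right) \left(-224 - \frac{88}{35}\right) = \left(\left(69 + 115\right) - 164\right) \left(- \frac{7928}{35}\right) = \left(184 - 164\right) \left(- \frac{7928}{35}\right) = 20 \left(- \frac{7928}{35}\right) = - \frac{31712}{7} \approx -4530.3$)
$- 1108 u = \left(-1108\right) \left(- \frac{31712}{7}\right) = \frac{35136896}{7}$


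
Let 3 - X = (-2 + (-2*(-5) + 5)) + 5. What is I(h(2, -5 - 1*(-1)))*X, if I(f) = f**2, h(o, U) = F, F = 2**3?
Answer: -960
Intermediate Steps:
F = 8
h(o, U) = 8
X = -15 (X = 3 - ((-2 + (-2*(-5) + 5)) + 5) = 3 - ((-2 + (10 + 5)) + 5) = 3 - ((-2 + 15) + 5) = 3 - (13 + 5) = 3 - 1*18 = 3 - 18 = -15)
I(h(2, -5 - 1*(-1)))*X = 8**2*(-15) = 64*(-15) = -960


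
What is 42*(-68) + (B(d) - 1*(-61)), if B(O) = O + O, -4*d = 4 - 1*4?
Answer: -2795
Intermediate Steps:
d = 0 (d = -(4 - 1*4)/4 = -(4 - 4)/4 = -1/4*0 = 0)
B(O) = 2*O
42*(-68) + (B(d) - 1*(-61)) = 42*(-68) + (2*0 - 1*(-61)) = -2856 + (0 + 61) = -2856 + 61 = -2795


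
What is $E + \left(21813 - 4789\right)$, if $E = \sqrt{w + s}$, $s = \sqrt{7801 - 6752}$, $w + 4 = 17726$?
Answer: $17024 + \sqrt{17722 + \sqrt{1049}} \approx 17157.0$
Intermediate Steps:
$w = 17722$ ($w = -4 + 17726 = 17722$)
$s = \sqrt{1049} \approx 32.388$
$E = \sqrt{17722 + \sqrt{1049}} \approx 133.25$
$E + \left(21813 - 4789\right) = \sqrt{17722 + \sqrt{1049}} + \left(21813 - 4789\right) = \sqrt{17722 + \sqrt{1049}} + 17024 = 17024 + \sqrt{17722 + \sqrt{1049}}$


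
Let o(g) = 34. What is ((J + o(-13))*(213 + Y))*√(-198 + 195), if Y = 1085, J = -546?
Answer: -664576*I*√3 ≈ -1.1511e+6*I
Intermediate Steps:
((J + o(-13))*(213 + Y))*√(-198 + 195) = ((-546 + 34)*(213 + 1085))*√(-198 + 195) = (-512*1298)*√(-3) = -664576*I*√3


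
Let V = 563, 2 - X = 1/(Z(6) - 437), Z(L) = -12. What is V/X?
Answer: 252787/899 ≈ 281.19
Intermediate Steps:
X = 899/449 (X = 2 - 1/(-12 - 437) = 2 - 1/(-449) = 2 - 1*(-1/449) = 2 + 1/449 = 899/449 ≈ 2.0022)
V/X = 563/(899/449) = 563*(449/899) = 252787/899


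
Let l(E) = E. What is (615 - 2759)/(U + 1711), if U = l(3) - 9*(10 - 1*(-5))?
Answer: -2144/1579 ≈ -1.3578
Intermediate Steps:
U = -132 (U = 3 - 9*(10 - 1*(-5)) = 3 - 9*(10 + 5) = 3 - 9*15 = 3 - 135 = -132)
(615 - 2759)/(U + 1711) = (615 - 2759)/(-132 + 1711) = -2144/1579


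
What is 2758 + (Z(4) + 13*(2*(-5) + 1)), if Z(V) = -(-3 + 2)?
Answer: 2642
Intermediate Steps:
Z(V) = 1 (Z(V) = -1*(-1) = 1)
2758 + (Z(4) + 13*(2*(-5) + 1)) = 2758 + (1 + 13*(2*(-5) + 1)) = 2758 + (1 + 13*(-10 + 1)) = 2758 + (1 + 13*(-9)) = 2758 + (1 - 117) = 2758 - 116 = 2642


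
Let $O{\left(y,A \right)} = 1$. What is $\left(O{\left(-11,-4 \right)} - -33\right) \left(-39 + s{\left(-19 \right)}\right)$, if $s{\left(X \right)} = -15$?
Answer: $-1836$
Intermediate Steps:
$\left(O{\left(-11,-4 \right)} - -33\right) \left(-39 + s{\left(-19 \right)}\right) = \left(1 - -33\right) \left(-39 - 15\right) = \left(1 + 33\right) \left(-54\right) = 34 \left(-54\right) = -1836$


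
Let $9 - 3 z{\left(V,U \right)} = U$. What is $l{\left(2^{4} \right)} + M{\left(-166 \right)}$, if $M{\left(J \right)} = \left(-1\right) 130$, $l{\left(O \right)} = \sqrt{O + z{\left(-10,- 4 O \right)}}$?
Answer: $-130 + \frac{11 \sqrt{3}}{3} \approx -123.65$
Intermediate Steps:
$z{\left(V,U \right)} = 3 - \frac{U}{3}$
$l{\left(O \right)} = \sqrt{3 + \frac{7 O}{3}}$ ($l{\left(O \right)} = \sqrt{O - \left(-3 + \frac{\left(-4\right) O}{3}\right)} = \sqrt{O + \left(3 + \frac{4 O}{3}\right)} = \sqrt{3 + \frac{7 O}{3}}$)
$M{\left(J \right)} = -130$
$l{\left(2^{4} \right)} + M{\left(-166 \right)} = \frac{\sqrt{27 + 21 \cdot 2^{4}}}{3} - 130 = \frac{\sqrt{27 + 21 \cdot 16}}{3} - 130 = \frac{\sqrt{27 + 336}}{3} - 130 = \frac{\sqrt{363}}{3} - 130 = \frac{11 \sqrt{3}}{3} - 130 = -130 + \frac{11 \sqrt{3}}{3}$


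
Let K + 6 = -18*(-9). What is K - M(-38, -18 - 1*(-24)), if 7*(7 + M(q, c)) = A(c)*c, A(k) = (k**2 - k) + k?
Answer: 925/7 ≈ 132.14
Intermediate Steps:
A(k) = k**2
M(q, c) = -7 + c**3/7 (M(q, c) = -7 + (c**2*c)/7 = -7 + c**3/7)
K = 156 (K = -6 - 18*(-9) = -6 + 162 = 156)
K - M(-38, -18 - 1*(-24)) = 156 - (-7 + (-18 - 1*(-24))**3/7) = 156 - (-7 + (-18 + 24)**3/7) = 156 - (-7 + (1/7)*6**3) = 156 - (-7 + (1/7)*216) = 156 - (-7 + 216/7) = 156 - 1*167/7 = 156 - 167/7 = 925/7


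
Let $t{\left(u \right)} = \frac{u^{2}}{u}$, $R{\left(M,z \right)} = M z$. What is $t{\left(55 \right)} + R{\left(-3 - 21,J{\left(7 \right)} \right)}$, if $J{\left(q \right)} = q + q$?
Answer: $-281$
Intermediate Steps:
$J{\left(q \right)} = 2 q$
$t{\left(u \right)} = u$
$t{\left(55 \right)} + R{\left(-3 - 21,J{\left(7 \right)} \right)} = 55 + \left(-3 - 21\right) 2 \cdot 7 = 55 + \left(-3 - 21\right) 14 = 55 - 336 = -281$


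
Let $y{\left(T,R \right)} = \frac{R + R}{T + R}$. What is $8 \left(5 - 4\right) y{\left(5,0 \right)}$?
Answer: $0$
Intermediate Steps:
$y{\left(T,R \right)} = \frac{2 R}{R + T}$
$8 \left(5 - 4\right) y{\left(5,0 \right)} = 8 \left(5 - 4\right) 2 \cdot 0 \frac{1}{0 + 5} = 8 \cdot 1 \cdot 2 \cdot 0 \cdot \frac{1}{5} = 8 \cdot 2 \cdot 0 \cdot \frac{1}{5} = 8 \cdot 0 = 0$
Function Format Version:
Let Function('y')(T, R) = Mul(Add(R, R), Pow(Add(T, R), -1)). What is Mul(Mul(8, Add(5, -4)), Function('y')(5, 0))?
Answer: 0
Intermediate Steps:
Function('y')(T, R) = Mul(2, R, Pow(Add(R, T), -1)) (Function('y')(T, R) = Mul(Mul(2, R), Pow(Add(R, T), -1)) = Mul(2, R, Pow(Add(R, T), -1)))
Mul(Mul(8, Add(5, -4)), Function('y')(5, 0)) = Mul(Mul(8, Add(5, -4)), Mul(2, 0, Pow(Add(0, 5), -1))) = Mul(Mul(8, 1), Mul(2, 0, Pow(5, -1))) = Mul(8, Mul(2, 0, Rational(1, 5))) = Mul(8, 0) = 0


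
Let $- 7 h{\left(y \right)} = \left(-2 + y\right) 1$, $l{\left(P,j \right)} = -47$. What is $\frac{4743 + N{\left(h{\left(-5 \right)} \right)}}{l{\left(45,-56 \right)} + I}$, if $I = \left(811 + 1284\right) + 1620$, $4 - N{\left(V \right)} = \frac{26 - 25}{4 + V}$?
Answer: $\frac{11867}{9170} \approx 1.2941$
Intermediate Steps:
$h{\left(y \right)} = \frac{2}{7} - \frac{y}{7}$ ($h{\left(y \right)} = - \frac{\left(-2 + y\right) 1}{7} = - \frac{-2 + y}{7} = \frac{2}{7} - \frac{y}{7}$)
$N{\left(V \right)} = 4 - \frac{1}{4 + V}$ ($N{\left(V \right)} = 4 - \frac{26 - 25}{4 + V} = 4 - 1 \frac{1}{4 + V} = 4 - \frac{1}{4 + V}$)
$I = 3715$ ($I = 2095 + 1620 = 3715$)
$\frac{4743 + N{\left(h{\left(-5 \right)} \right)}}{l{\left(45,-56 \right)} + I} = \frac{4743 + \frac{15 + 4 \left(\frac{2}{7} - - \frac{5}{7}\right)}{4 + \left(\frac{2}{7} - - \frac{5}{7}\right)}}{-47 + 3715} = \frac{4743 + \frac{15 + 4 \left(\frac{2}{7} + \frac{5}{7}\right)}{4 + \left(\frac{2}{7} + \frac{5}{7}\right)}}{3668} = \left(4743 + \frac{15 + 4 \cdot 1}{4 + 1}\right) \frac{1}{3668} = \left(4743 + \frac{15 + 4}{5}\right) \frac{1}{3668} = \left(4743 + \frac{1}{5} \cdot 19\right) \frac{1}{3668} = \left(4743 + \frac{19}{5}\right) \frac{1}{3668} = \frac{23734}{5} \cdot \frac{1}{3668} = \frac{11867}{9170}$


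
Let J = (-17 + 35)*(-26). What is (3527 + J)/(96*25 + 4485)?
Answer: 3059/6885 ≈ 0.44430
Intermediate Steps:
J = -468 (J = 18*(-26) = -468)
(3527 + J)/(96*25 + 4485) = (3527 - 468)/(96*25 + 4485) = 3059/(2400 + 4485) = 3059/6885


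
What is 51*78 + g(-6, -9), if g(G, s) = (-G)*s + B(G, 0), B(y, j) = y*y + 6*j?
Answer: 3960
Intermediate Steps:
B(y, j) = y**2 + 6*j
g(G, s) = G**2 - G*s (g(G, s) = (-G)*s + (G**2 + 6*0) = -G*s + (G**2 + 0) = -G*s + G**2 = G**2 - G*s)
51*78 + g(-6, -9) = 51*78 - 6*(-6 - 1*(-9)) = 3978 - 6*(-6 + 9) = 3978 - 6*3 = 3978 - 18 = 3960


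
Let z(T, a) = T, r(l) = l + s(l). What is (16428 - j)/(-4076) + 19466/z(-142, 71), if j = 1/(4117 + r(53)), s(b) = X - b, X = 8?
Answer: -168457145929/1193758500 ≈ -141.11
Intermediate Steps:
s(b) = 8 - b
r(l) = 8 (r(l) = l + (8 - l) = 8)
j = 1/4125 (j = 1/(4117 + 8) = 1/4125 ≈ 0.00024242)
(16428 - j)/(-4076) + 19466/z(-142, 71) = (16428 - 1*1/4125)/(-4076) + 19466/(-142) = (16428 - 1/4125)*(-1/4076) + 19466*(-1/142) = (67765499/4125)*(-1/4076) - 9733/71 = -67765499/16813500 - 9733/71 = -168457145929/1193758500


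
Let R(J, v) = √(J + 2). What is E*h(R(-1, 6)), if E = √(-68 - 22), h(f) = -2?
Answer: -6*I*√10 ≈ -18.974*I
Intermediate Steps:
R(J, v) = √(2 + J)
E = 3*I*√10 (E = √(-90) = 3*I*√10 ≈ 9.4868*I)
E*h(R(-1, 6)) = (3*I*√10)*(-2) = -6*I*√10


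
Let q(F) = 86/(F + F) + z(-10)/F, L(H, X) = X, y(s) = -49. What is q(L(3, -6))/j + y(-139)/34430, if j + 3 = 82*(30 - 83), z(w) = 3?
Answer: 152587/449208210 ≈ 0.00033968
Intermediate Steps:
q(F) = 46/F (q(F) = 86/(F + F) + 3/F = 86/((2*F)) + 3/F = 86*(1/(2*F)) + 3/F = 43/F + 3/F = 46/F)
j = -4349 (j = -3 + 82*(30 - 83) = -3 + 82*(-53) = -3 - 4346 = -4349)
q(L(3, -6))/j + y(-139)/34430 = (46/(-6))/(-4349) - 49/34430 = (46*(-⅙))*(-1/4349) - 49*1/34430 = -23/3*(-1/4349) - 49/34430 = 23/13047 - 49/34430 = 152587/449208210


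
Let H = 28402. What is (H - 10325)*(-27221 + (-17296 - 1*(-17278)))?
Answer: -492399403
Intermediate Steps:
(H - 10325)*(-27221 + (-17296 - 1*(-17278))) = (28402 - 10325)*(-27221 + (-17296 - 1*(-17278))) = 18077*(-27221 + (-17296 + 17278)) = 18077*(-27221 - 18) = 18077*(-27239) = -492399403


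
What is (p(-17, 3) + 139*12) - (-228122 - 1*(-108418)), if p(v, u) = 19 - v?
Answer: 121408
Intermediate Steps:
(p(-17, 3) + 139*12) - (-228122 - 1*(-108418)) = ((19 - 1*(-17)) + 139*12) - (-228122 - 1*(-108418)) = ((19 + 17) + 1668) - (-228122 + 108418) = (36 + 1668) - 1*(-119704) = 1704 + 119704 = 121408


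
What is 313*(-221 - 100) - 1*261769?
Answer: -362242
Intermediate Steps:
313*(-221 - 100) - 1*261769 = 313*(-321) - 261769 = -100473 - 261769 = -362242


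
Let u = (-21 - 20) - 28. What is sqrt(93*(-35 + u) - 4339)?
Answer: I*sqrt(14011) ≈ 118.37*I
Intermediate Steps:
u = -69 (u = -41 - 28 = -69)
sqrt(93*(-35 + u) - 4339) = sqrt(93*(-35 - 69) - 4339) = sqrt(93*(-104) - 4339) = sqrt(-9672 - 4339) = sqrt(-14011) = I*sqrt(14011)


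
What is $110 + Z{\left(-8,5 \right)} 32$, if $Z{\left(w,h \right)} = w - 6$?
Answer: $-338$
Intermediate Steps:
$Z{\left(w,h \right)} = -6 + w$ ($Z{\left(w,h \right)} = w - 6 = -6 + w$)
$110 + Z{\left(-8,5 \right)} 32 = 110 + \left(-6 - 8\right) 32 = 110 - 448 = -338$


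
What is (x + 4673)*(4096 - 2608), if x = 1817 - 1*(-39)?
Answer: 9715152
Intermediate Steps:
x = 1856 (x = 1817 + 39 = 1856)
(x + 4673)*(4096 - 2608) = (1856 + 4673)*(4096 - 2608) = 6529*1488 = 9715152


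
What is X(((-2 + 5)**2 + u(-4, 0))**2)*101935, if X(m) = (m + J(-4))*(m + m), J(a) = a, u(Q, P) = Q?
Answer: 107031750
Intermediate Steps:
X(m) = 2*m*(-4 + m) (X(m) = (m - 4)*(m + m) = (-4 + m)*(2*m) = 2*m*(-4 + m))
X(((-2 + 5)**2 + u(-4, 0))**2)*101935 = (2*((-2 + 5)**2 - 4)**2*(-4 + ((-2 + 5)**2 - 4)**2))*101935 = (2*(3**2 - 4)**2*(-4 + (3**2 - 4)**2))*101935 = (2*(9 - 4)**2*(-4 + (9 - 4)**2))*101935 = (2*5**2*(-4 + 5**2))*101935 = (2*25*(-4 + 25))*101935 = (2*25*21)*101935 = 1050*101935 = 107031750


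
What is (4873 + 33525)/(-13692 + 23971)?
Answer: 38398/10279 ≈ 3.7356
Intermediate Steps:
(4873 + 33525)/(-13692 + 23971) = 38398/10279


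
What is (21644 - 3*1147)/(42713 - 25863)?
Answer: 18203/16850 ≈ 1.0803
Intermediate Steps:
(21644 - 3*1147)/(42713 - 25863) = (21644 - 3441)/16850 = 18203*(1/16850) = 18203/16850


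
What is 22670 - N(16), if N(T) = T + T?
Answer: 22638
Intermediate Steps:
N(T) = 2*T
22670 - N(16) = 22670 - 2*16 = 22670 - 1*32 = 22670 - 32 = 22638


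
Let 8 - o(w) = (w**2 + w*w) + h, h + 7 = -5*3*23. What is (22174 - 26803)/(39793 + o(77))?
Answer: -4629/28295 ≈ -0.16360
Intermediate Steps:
h = -352 (h = -7 - 5*3*23 = -7 - 15*23 = -7 - 345 = -352)
o(w) = 360 - 2*w**2 (o(w) = 8 - ((w**2 + w*w) - 352) = 8 - ((w**2 + w**2) - 352) = 8 - (2*w**2 - 352) = 8 - (-352 + 2*w**2) = 8 + (352 - 2*w**2) = 360 - 2*w**2)
(22174 - 26803)/(39793 + o(77)) = (22174 - 26803)/(39793 + (360 - 2*77**2)) = -4629/(39793 + (360 - 2*5929)) = -4629/(39793 + (360 - 11858)) = -4629/(39793 - 11498) = -4629/28295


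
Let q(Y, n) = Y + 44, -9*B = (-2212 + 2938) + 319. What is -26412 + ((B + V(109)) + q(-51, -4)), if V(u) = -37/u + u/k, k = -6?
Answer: -52098197/1962 ≈ -26554.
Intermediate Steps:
B = -1045/9 (B = -((-2212 + 2938) + 319)/9 = -(726 + 319)/9 = -⅑*1045 = -1045/9 ≈ -116.11)
q(Y, n) = 44 + Y
V(u) = -37/u - u/6 (V(u) = -37/u + u/(-6) = -37/u + u*(-⅙) = -37/u - u/6)
-26412 + ((B + V(109)) + q(-51, -4)) = -26412 + ((-1045/9 + (-37/109 - ⅙*109)) + (44 - 51)) = -26412 + ((-1045/9 + (-37*1/109 - 109/6)) - 7) = -26412 + ((-1045/9 + (-37/109 - 109/6)) - 7) = -26412 + ((-1045/9 - 12103/654) - 7) = -26412 + (-264119/1962 - 7) = -26412 - 277853/1962 = -52098197/1962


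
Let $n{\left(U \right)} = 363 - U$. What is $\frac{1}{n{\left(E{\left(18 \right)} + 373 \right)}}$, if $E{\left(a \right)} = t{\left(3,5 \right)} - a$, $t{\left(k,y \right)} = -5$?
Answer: $\frac{1}{13} \approx 0.076923$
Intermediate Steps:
$E{\left(a \right)} = -5 - a$
$\frac{1}{n{\left(E{\left(18 \right)} + 373 \right)}} = \frac{1}{363 - \left(\left(-5 - 18\right) + 373\right)} = \frac{1}{363 - \left(-23 + 373\right)} = \frac{1}{363 - 350} = \frac{1}{13}$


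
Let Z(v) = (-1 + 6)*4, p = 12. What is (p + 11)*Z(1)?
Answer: 460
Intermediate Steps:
Z(v) = 20 (Z(v) = 5*4 = 20)
(p + 11)*Z(1) = (12 + 11)*20 = 23*20 = 460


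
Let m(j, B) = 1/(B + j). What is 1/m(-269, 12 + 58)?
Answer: -199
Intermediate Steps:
1/m(-269, 12 + 58) = 1/(1/((12 + 58) - 269)) = 1/(1/(70 - 269)) = 1/(1/(-199)) = 1/(-1/199) = -199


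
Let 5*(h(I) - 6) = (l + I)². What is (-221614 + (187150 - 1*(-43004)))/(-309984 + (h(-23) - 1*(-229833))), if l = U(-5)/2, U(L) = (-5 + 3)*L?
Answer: -42700/400401 ≈ -0.10664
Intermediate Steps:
U(L) = -2*L
l = 5 (l = -2*(-5)/2 = 10*(½) = 5)
h(I) = 6 + (5 + I)²/5
(-221614 + (187150 - 1*(-43004)))/(-309984 + (h(-23) - 1*(-229833))) = (-221614 + (187150 - 1*(-43004)))/(-309984 + ((6 + (5 - 23)²/5) - 1*(-229833))) = (-221614 + (187150 + 43004))/(-309984 + ((6 + (⅕)*(-18)²) + 229833)) = (-221614 + 230154)/(-309984 + ((6 + (⅕)*324) + 229833)) = 8540/(-309984 + ((6 + 324/5) + 229833)) = 8540/(-309984 + (354/5 + 229833)) = 8540/(-309984 + 1149519/5) = 8540/(-400401/5) = 8540*(-5/400401) = -42700/400401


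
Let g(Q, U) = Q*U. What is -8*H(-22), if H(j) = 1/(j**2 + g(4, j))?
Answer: -2/99 ≈ -0.020202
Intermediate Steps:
H(j) = 1/(j**2 + 4*j)
-8*H(-22) = -8/((-22)*(4 - 22)) = -(-4)/(11*(-18)) = -(-4)*(-1)/(11*18) = -8*1/396 = -2/99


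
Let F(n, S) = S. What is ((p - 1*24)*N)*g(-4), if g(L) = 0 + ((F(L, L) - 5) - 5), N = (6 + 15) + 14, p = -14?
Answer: 18620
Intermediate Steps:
N = 35 (N = 21 + 14 = 35)
g(L) = -10 + L (g(L) = 0 + ((L - 5) - 5) = 0 + ((-5 + L) - 5) = 0 + (-10 + L) = -10 + L)
((p - 1*24)*N)*g(-4) = ((-14 - 1*24)*35)*(-10 - 4) = ((-14 - 24)*35)*(-14) = -38*35*(-14) = -1330*(-14) = 18620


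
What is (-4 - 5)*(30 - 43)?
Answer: 117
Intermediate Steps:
(-4 - 5)*(30 - 43) = -9*(-13) = 117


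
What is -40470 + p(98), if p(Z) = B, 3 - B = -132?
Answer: -40335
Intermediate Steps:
B = 135 (B = 3 - 1*(-132) = 3 + 132 = 135)
p(Z) = 135
-40470 + p(98) = -40470 + 135 = -40335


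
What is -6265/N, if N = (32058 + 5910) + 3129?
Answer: -895/5871 ≈ -0.15244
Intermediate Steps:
N = 41097 (N = 37968 + 3129 = 41097)
-6265/N = -6265/41097 = -6265*1/41097 = -895/5871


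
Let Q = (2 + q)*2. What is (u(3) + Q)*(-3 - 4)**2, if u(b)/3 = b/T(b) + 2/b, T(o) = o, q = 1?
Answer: 539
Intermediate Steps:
Q = 6 (Q = (2 + 1)*2 = 3*2 = 6)
u(b) = 3 + 6/b (u(b) = 3*(b/b + 2/b) = 3*(1 + 2/b) = 3 + 6/b)
(u(3) + Q)*(-3 - 4)**2 = ((3 + 6/3) + 6)*(-3 - 4)**2 = ((3 + 6*(1/3)) + 6)*(-7)**2 = ((3 + 2) + 6)*49 = (5 + 6)*49 = 11*49 = 539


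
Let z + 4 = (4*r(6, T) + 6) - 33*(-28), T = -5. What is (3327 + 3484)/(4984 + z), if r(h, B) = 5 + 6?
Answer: 6811/5954 ≈ 1.1439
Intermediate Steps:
r(h, B) = 11
z = 970 (z = -4 + ((4*11 + 6) - 33*(-28)) = -4 + ((44 + 6) + 924) = -4 + (50 + 924) = -4 + 974 = 970)
(3327 + 3484)/(4984 + z) = (3327 + 3484)/(4984 + 970) = 6811/5954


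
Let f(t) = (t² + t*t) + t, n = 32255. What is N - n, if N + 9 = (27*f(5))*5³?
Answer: 153361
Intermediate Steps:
f(t) = t + 2*t² (f(t) = (t² + t²) + t = 2*t² + t = t + 2*t²)
N = 185616 (N = -9 + (27*(5*(1 + 2*5)))*5³ = -9 + (27*(5*(1 + 10)))*125 = -9 + (27*(5*11))*125 = -9 + (27*55)*125 = -9 + 1485*125 = -9 + 185625 = 185616)
N - n = 185616 - 1*32255 = 185616 - 32255 = 153361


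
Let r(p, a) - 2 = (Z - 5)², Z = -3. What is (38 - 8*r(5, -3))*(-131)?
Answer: 64190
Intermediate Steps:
r(p, a) = 66 (r(p, a) = 2 + (-3 - 5)² = 2 + (-8)² = 2 + 64 = 66)
(38 - 8*r(5, -3))*(-131) = (38 - 8*66)*(-131) = (38 - 528)*(-131) = -490*(-131) = 64190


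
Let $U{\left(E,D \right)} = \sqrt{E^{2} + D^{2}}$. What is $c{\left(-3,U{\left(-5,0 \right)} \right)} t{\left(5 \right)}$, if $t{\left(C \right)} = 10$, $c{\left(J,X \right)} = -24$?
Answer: $-240$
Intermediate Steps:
$U{\left(E,D \right)} = \sqrt{D^{2} + E^{2}}$
$c{\left(-3,U{\left(-5,0 \right)} \right)} t{\left(5 \right)} = \left(-24\right) 10 = -240$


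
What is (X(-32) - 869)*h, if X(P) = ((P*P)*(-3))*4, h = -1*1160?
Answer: 15262120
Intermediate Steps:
h = -1160
X(P) = -12*P² (X(P) = (P²*(-3))*4 = -3*P²*4 = -12*P²)
(X(-32) - 869)*h = (-12*(-32)² - 869)*(-1160) = (-12*1024 - 869)*(-1160) = (-12288 - 869)*(-1160) = -13157*(-1160) = 15262120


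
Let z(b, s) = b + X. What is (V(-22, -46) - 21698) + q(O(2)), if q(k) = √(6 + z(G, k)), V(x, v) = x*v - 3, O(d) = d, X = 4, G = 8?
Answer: -20689 + 3*√2 ≈ -20685.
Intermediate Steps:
V(x, v) = -3 + v*x (V(x, v) = v*x - 3 = -3 + v*x)
z(b, s) = 4 + b (z(b, s) = b + 4 = 4 + b)
q(k) = 3*√2 (q(k) = √(6 + (4 + 8)) = √(6 + 12) = √18 = 3*√2)
(V(-22, -46) - 21698) + q(O(2)) = ((-3 - 46*(-22)) - 21698) + 3*√2 = ((-3 + 1012) - 21698) + 3*√2 = (1009 - 21698) + 3*√2 = -20689 + 3*√2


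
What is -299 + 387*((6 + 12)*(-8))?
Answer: -56027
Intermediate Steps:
-299 + 387*((6 + 12)*(-8)) = -299 + 387*(18*(-8)) = -299 + 387*(-144) = -299 - 55728 = -56027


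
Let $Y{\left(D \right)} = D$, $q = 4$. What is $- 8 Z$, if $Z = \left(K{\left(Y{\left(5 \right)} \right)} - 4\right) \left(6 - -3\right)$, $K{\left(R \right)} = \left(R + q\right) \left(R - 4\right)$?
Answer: $-360$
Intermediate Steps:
$K{\left(R \right)} = \left(-4 + R\right) \left(4 + R\right)$ ($K{\left(R \right)} = \left(R + 4\right) \left(R - 4\right) = \left(4 + R\right) \left(-4 + R\right) = \left(-4 + R\right) \left(4 + R\right)$)
$Z = 45$ ($Z = \left(\left(-16 + 5^{2}\right) - 4\right) \left(6 - -3\right) = \left(\left(-16 + 25\right) - 4\right) \left(6 + 3\right) = \left(9 - 4\right) 9 = 5 \cdot 9 = 45$)
$- 8 Z = \left(-8\right) 45 = -360$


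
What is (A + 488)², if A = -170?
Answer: 101124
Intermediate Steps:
(A + 488)² = (-170 + 488)² = 318² = 101124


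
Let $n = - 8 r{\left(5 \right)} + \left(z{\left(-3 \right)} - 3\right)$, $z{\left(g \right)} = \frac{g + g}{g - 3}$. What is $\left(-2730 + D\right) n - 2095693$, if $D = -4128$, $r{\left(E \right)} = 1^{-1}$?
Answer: $-2027113$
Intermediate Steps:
$z{\left(g \right)} = \frac{2 g}{-3 + g}$
$r{\left(E \right)} = 1$
$n = -10$ ($n = \left(-8\right) 1 - \left(3 + \frac{6}{-3 - 3}\right) = -8 - \left(3 + \frac{6}{-6}\right) = -8 - \left(3 + 6 \left(- \frac{1}{6}\right)\right) = -8 + \left(1 - 3\right) = -8 - 2 = -10$)
$\left(-2730 + D\right) n - 2095693 = \left(-2730 - 4128\right) \left(-10\right) - 2095693 = \left(-6858\right) \left(-10\right) - 2095693 = 68580 - 2095693 = -2027113$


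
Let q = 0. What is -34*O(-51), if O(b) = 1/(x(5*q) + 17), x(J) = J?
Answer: -2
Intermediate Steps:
O(b) = 1/17 (O(b) = 1/(5*0 + 17) = 1/(0 + 17) = 1/17)
-34*O(-51) = -34*1/17 = -2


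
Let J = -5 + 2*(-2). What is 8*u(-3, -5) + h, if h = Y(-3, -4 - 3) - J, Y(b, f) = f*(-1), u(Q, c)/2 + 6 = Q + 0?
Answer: -128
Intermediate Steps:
u(Q, c) = -12 + 2*Q (u(Q, c) = -12 + 2*(Q + 0) = -12 + 2*Q)
Y(b, f) = -f
J = -9 (J = -5 - 4 = -9)
h = 16 (h = -(-4 - 3) - 1*(-9) = -1*(-7) + 9 = 7 + 9 = 16)
8*u(-3, -5) + h = 8*(-12 + 2*(-3)) + 16 = 8*(-12 - 6) + 16 = 8*(-18) + 16 = -144 + 16 = -128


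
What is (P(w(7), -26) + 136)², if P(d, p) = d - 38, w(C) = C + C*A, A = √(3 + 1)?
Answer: 14161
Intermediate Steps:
A = 2 (A = √4 = 2)
w(C) = 3*C (w(C) = C + C*2 = C + 2*C = 3*C)
P(d, p) = -38 + d
(P(w(7), -26) + 136)² = ((-38 + 3*7) + 136)² = ((-38 + 21) + 136)² = (-17 + 136)² = 119² = 14161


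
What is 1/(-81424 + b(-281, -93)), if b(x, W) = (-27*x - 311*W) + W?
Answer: -1/45007 ≈ -2.2219e-5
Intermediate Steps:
b(x, W) = -310*W - 27*x (b(x, W) = (-311*W - 27*x) + W = -310*W - 27*x)
1/(-81424 + b(-281, -93)) = 1/(-81424 + (-310*(-93) - 27*(-281))) = 1/(-81424 + (28830 + 7587)) = 1/(-81424 + 36417) = 1/(-45007) = -1/45007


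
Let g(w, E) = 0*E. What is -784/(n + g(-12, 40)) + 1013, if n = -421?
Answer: 427257/421 ≈ 1014.9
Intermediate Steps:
g(w, E) = 0
-784/(n + g(-12, 40)) + 1013 = -784/(-421 + 0) + 1013 = -784/(-421) + 1013 = -784*(-1/421) + 1013 = 784/421 + 1013 = 427257/421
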